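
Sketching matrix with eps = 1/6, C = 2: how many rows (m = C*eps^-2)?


1/eps = 6.
(1/eps)^2 = 36.
m = 2*36 = 72.

72


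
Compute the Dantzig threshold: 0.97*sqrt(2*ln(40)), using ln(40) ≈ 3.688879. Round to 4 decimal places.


ln(40) ≈ 3.688879.
2*ln(n) ≈ 7.377758.
sqrt(2*ln(n)) ≈ sqrt(7.377758) ≈ 2.716203.
threshold ≈ 0.97*2.716203 = 2.63471691 ≈ 2.6347.

2.6347


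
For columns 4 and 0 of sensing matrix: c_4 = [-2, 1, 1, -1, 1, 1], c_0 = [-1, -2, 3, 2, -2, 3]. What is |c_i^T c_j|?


Inner product: -2*-1 + 1*-2 + 1*3 + -1*2 + 1*-2 + 1*3
Products: [2, -2, 3, -2, -2, 3]
Sum = 2.
|dot| = 2.

2


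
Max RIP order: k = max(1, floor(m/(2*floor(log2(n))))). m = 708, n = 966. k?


floor(log2(966)) = 9.
2*9 = 18.
m/(2*floor(log2(n))) = 708/18 ≈ 39.3333.
floor = 39.
k = max(1, 39) = 39.

39


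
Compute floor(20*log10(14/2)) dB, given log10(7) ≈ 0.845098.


||x||/||e|| = 14/2 = 7.
log10(7) ≈ 0.845098.
20*log10(||x||/||e||) ≈ 20*0.845098 = 16.90196.
floor(16.90196) = 16.

16


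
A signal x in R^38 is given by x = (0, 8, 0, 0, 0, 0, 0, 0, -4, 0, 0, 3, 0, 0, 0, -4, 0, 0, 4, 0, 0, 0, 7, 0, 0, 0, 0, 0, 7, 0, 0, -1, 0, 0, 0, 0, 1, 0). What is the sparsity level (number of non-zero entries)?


Non-zero positions: [1, 8, 11, 15, 18, 22, 28, 31, 36].
Sparsity = 9.

9


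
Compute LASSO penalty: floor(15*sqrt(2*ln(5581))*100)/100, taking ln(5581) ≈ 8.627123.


ln(5581) ≈ 8.627123.
2*ln(n) ≈ 17.254246.
sqrt(2*ln(n)) ≈ sqrt(17.254246) ≈ 4.153823.
lambda ≈ 15*4.153823 = 62.307345.
floor(lambda*100)/100 = 62.30.

62.30


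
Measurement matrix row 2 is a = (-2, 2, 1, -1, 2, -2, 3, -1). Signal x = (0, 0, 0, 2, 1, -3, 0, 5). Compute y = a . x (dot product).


Non-zero terms: ['-1*2', '2*1', '-2*-3', '-1*5']
Products: [-2, 2, 6, -5]
y = sum = 1.

1


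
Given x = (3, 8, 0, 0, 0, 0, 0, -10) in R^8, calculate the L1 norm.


Non-zero entries: [(0, 3), (1, 8), (7, -10)]
Absolute values: [3, 8, 10]
||x||_1 = sum = 21.

21


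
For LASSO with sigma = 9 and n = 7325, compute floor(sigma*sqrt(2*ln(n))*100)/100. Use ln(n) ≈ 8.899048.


ln(7325) ≈ 8.899048.
2*ln(n) ≈ 17.798096.
sqrt(2*ln(n)) ≈ sqrt(17.798096) ≈ 4.218779.
lambda ≈ 9*4.218779 = 37.969011.
floor(lambda*100)/100 = 37.96.

37.96


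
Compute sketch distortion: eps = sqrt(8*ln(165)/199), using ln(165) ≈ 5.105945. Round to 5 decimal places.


ln(165) ≈ 5.105945.
8*ln(N)/m ≈ 8*5.105945/199 ≈ 0.20526412.
eps = sqrt(0.20526412) ≈ 0.4530608 ≈ 0.45306.

0.45306


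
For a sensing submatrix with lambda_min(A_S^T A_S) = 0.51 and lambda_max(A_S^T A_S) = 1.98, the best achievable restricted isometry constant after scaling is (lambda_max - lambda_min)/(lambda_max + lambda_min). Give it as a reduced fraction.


lambda_max - lambda_min = 1.98 - 0.51 = 1.47.
lambda_max + lambda_min = 1.98 + 0.51 = 2.49.
delta = 1.47/2.49 = 147/249 = 49/83.

49/83


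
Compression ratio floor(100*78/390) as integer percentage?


100*m/n = 100*78/390 ≈ 20.0.
floor = 20.

20


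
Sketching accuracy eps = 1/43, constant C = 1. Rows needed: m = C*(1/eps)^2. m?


1/eps = 43.
(1/eps)^2 = 1849.
m = 1*1849 = 1849.

1849


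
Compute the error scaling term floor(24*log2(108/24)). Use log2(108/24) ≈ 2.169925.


log2(n/k) = log2(108/24) ≈ 2.169925.
k*log2(n/k) ≈ 24*2.169925 = 52.0782.
floor(52.0782) = 52.

52


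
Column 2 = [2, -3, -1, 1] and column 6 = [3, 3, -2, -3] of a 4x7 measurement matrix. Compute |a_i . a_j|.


Inner product: 2*3 + -3*3 + -1*-2 + 1*-3
Products: [6, -9, 2, -3]
Sum = -4.
|dot| = 4.

4


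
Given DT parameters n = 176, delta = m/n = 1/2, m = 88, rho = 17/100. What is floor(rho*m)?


m = 1/2*176 = 88.
rho = 17/100.
rho*m = 17/100*88 = 14.96.
k = floor(14.96) = 14.

14


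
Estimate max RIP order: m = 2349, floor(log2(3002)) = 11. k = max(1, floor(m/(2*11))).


floor(log2(3002)) = 11.
2*11 = 22.
m/(2*floor(log2(n))) = 2349/22 ≈ 106.7727.
floor = 106.
k = max(1, 106) = 106.

106


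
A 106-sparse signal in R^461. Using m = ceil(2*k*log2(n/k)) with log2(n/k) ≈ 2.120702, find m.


log2(n/k) = log2(461/106) ≈ 2.120702.
2*k*log2(n/k) ≈ 2*106*2.120702 = 449.588824.
m = ceil(449.588824) = 450.

450


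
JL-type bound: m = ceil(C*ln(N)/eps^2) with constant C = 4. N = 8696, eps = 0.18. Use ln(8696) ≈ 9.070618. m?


ln(8696) ≈ 9.070618.
eps^2 = 0.18^2 = 0.0324.
C*ln(N)/eps^2 ≈ 4*9.070618/0.0324 ≈ 1119.8294.
m = ceil(1119.8294) = 1120.

1120


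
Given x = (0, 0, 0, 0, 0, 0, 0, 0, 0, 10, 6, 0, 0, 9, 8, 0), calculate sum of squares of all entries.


Non-zero entries: [(9, 10), (10, 6), (13, 9), (14, 8)]
Squares: [100, 36, 81, 64]
||x||_2^2 = sum = 281.

281


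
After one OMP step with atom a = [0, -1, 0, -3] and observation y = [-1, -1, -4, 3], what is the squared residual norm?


a^T a = 10.
a^T y = -8.
coeff = -8/10 = -4/5.
||r||^2 = 103/5.

103/5


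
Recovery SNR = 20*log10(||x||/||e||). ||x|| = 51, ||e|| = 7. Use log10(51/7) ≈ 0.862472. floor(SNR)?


||x||/||e|| = 51/7.
log10(51/7) ≈ 0.862472.
20*log10(||x||/||e||) ≈ 20*0.862472 = 17.24944.
floor(17.24944) = 17.

17


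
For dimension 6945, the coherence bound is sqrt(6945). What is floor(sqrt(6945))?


83^2 = 6889 <= 6945 < 7056 = 84^2, so 83 <= sqrt(6945) < 84.
floor(sqrt(6945)) = 83.

83


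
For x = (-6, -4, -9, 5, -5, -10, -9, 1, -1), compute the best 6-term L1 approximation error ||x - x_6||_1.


Sorted |x_i| descending: [10, 9, 9, 6, 5, 5, 4, 1, 1]
Keep top 6: [10, 9, 9, 6, 5, 5]
Tail entries: [4, 1, 1]
L1 error = sum of tail = 6.

6


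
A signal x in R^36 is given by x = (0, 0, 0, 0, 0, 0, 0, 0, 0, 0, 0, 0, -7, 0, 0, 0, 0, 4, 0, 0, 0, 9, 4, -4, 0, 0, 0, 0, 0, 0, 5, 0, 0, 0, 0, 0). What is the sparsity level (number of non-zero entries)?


Non-zero positions: [12, 17, 21, 22, 23, 30].
Sparsity = 6.

6


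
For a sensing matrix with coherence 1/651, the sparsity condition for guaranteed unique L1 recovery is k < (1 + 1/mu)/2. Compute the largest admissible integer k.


1/mu = 651.
1 + 1/mu = 652.
(1 + 1/mu)/2 = 326 is an integer and the inequality is strict, so k_max = 326 - 1 = 325.

325


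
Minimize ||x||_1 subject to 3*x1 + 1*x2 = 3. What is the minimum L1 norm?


Axis intercepts:
  x1 = 1, x2 = 0: L1 = 1
  x1 = 0, x2 = 3: L1 = 3
x* = (1, 0)
||x*||_1 = 1.

1


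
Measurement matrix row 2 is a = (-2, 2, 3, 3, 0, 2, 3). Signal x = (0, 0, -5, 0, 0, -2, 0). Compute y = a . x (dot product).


Non-zero terms: ['3*-5', '2*-2']
Products: [-15, -4]
y = sum = -19.

-19


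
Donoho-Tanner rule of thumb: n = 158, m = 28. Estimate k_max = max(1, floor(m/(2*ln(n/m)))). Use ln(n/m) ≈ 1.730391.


n/m = 158/28 = 79/14.
ln(n/m) ≈ 1.730391.
2*ln(n/m) ≈ 3.460782.
m/(2*ln(n/m)) ≈ 28/3.460782 ≈ 8.0907.
floor = 8.
k_max = max(1, 8) = 8.

8


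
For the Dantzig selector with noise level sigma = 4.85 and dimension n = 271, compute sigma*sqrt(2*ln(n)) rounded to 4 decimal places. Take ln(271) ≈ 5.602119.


ln(271) ≈ 5.602119.
2*ln(n) ≈ 11.204238.
sqrt(2*ln(n)) ≈ sqrt(11.204238) ≈ 3.347273.
threshold ≈ 4.85*3.347273 = 16.23427405 ≈ 16.2343.

16.2343


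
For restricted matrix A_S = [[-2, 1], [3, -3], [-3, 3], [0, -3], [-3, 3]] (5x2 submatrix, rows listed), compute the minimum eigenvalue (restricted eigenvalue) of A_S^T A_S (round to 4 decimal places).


A_S^T A_S = [[31, -29], [-29, 37]].
trace = 68.
det = 306.
disc = trace^2 - 4*det = 4624 - 4*306 = 3400.
sqrt(3400) ≈ 58.309519.
lam_min = (68 - sqrt(3400))/2 ≈ (68 - 58.309519)/2 = 4.8452405 ≈ 4.8452.

4.8452


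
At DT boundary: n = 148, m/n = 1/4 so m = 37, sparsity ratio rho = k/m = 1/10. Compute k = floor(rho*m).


m = 1/4*148 = 37.
rho = 1/10.
rho*m = 1/10*37 = 3.7.
k = floor(3.7) = 3.

3


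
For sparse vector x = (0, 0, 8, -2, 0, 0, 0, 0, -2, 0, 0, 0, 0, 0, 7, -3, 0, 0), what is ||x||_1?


Non-zero entries: [(2, 8), (3, -2), (8, -2), (14, 7), (15, -3)]
Absolute values: [8, 2, 2, 7, 3]
||x||_1 = sum = 22.

22


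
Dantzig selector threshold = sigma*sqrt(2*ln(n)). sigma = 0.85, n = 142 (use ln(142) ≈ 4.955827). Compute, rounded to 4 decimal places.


ln(142) ≈ 4.955827.
2*ln(n) ≈ 9.911654.
sqrt(2*ln(n)) ≈ sqrt(9.911654) ≈ 3.148278.
threshold ≈ 0.85*3.148278 = 2.6760363 ≈ 2.6760.

2.6760


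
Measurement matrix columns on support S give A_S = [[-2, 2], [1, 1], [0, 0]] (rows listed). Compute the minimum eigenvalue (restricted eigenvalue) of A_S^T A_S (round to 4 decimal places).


A_S^T A_S = [[5, -3], [-3, 5]].
trace = 10.
det = 16.
disc = trace^2 - 4*det = 100 - 4*16 = 36.
sqrt(36) = 6.
lam_min = (10 - 6)/2 = 2 = 2.0000.

2.0000


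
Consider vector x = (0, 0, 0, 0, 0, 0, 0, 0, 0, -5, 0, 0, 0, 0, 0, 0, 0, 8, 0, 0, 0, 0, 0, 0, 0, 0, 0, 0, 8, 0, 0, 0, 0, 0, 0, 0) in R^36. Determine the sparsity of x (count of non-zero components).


Non-zero positions: [9, 17, 28].
Sparsity = 3.

3


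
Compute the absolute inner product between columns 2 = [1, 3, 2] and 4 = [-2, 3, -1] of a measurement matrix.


Inner product: 1*-2 + 3*3 + 2*-1
Products: [-2, 9, -2]
Sum = 5.
|dot| = 5.

5


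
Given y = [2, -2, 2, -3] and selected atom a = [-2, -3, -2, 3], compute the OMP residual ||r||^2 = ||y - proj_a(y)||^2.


a^T a = 26.
a^T y = -11.
coeff = -11/26 = -11/26.
||r||^2 = 425/26.

425/26


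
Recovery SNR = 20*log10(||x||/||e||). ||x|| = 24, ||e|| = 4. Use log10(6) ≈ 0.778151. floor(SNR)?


||x||/||e|| = 24/4 = 6.
log10(6) ≈ 0.778151.
20*log10(||x||/||e||) ≈ 20*0.778151 = 15.56302.
floor(15.56302) = 15.

15


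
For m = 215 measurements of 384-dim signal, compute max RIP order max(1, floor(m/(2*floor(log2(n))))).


floor(log2(384)) = 8.
2*8 = 16.
m/(2*floor(log2(n))) = 215/16 ≈ 13.4375.
floor = 13.
k = max(1, 13) = 13.

13


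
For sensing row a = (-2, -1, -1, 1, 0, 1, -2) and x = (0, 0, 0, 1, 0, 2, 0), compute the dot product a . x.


Non-zero terms: ['1*1', '1*2']
Products: [1, 2]
y = sum = 3.

3


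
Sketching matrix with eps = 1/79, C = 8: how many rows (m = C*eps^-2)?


1/eps = 79.
(1/eps)^2 = 6241.
m = 8*6241 = 49928.

49928


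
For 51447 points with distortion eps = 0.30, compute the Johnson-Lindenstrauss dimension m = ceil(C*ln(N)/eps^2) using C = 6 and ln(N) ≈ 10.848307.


ln(51447) ≈ 10.848307.
eps^2 = 0.30^2 = 0.09.
C*ln(N)/eps^2 ≈ 6*10.848307/0.09 ≈ 723.2205.
m = ceil(723.2205) = 724.

724


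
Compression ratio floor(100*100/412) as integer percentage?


100*m/n = 100*100/412 ≈ 24.2718.
floor = 24.

24


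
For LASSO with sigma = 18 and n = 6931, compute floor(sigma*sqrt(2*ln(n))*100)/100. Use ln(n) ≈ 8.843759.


ln(6931) ≈ 8.843759.
2*ln(n) ≈ 17.687518.
sqrt(2*ln(n)) ≈ sqrt(17.687518) ≈ 4.205653.
lambda ≈ 18*4.205653 = 75.701754.
floor(lambda*100)/100 = 75.70.

75.70


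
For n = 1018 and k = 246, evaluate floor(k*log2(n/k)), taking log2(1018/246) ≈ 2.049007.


log2(n/k) = log2(1018/246) ≈ 2.049007.
k*log2(n/k) ≈ 246*2.049007 = 504.055722.
floor(504.055722) = 504.

504


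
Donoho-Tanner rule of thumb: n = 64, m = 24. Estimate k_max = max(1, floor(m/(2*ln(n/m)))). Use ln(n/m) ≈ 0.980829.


n/m = 64/24 = 8/3.
ln(n/m) ≈ 0.980829.
2*ln(n/m) ≈ 1.961658.
m/(2*ln(n/m)) ≈ 24/1.961658 ≈ 12.2345.
floor = 12.
k_max = max(1, 12) = 12.

12


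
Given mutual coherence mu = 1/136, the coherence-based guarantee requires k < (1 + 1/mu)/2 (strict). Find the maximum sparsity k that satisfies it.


1/mu = 136.
1 + 1/mu = 137.
(1 + 1/mu)/2 = 68.5 is not an integer, so k_max = floor(68.5) = 68.

68


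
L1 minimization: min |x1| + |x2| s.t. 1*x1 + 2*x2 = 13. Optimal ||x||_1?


Axis intercepts:
  x1 = 13, x2 = 0: L1 = 13
  x1 = 0, x2 = 13/2: L1 = 13/2
x* = (0, 13/2)
||x*||_1 = 13/2.

13/2


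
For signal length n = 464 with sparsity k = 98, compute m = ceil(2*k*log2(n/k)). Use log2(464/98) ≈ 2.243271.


log2(n/k) = log2(464/98) ≈ 2.243271.
2*k*log2(n/k) ≈ 2*98*2.243271 = 439.681116.
m = ceil(439.681116) = 440.

440


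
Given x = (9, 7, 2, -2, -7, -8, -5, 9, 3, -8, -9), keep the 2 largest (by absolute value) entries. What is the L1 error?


Sorted |x_i| descending: [9, 9, 9, 8, 8, 7, 7, 5, 3, 2, 2]
Keep top 2: [9, 9]
Tail entries: [9, 8, 8, 7, 7, 5, 3, 2, 2]
L1 error = sum of tail = 51.

51


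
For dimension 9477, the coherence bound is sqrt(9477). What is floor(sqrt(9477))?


97^2 = 9409 <= 9477 < 9604 = 98^2, so 97 <= sqrt(9477) < 98.
floor(sqrt(9477)) = 97.

97


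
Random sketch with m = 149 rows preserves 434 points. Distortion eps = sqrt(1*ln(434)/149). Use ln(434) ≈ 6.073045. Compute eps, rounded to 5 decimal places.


ln(434) ≈ 6.073045.
1*ln(N)/m ≈ 1*6.073045/149 ≈ 0.04075869.
eps = sqrt(0.04075869) ≈ 0.2018878 ≈ 0.20189.

0.20189


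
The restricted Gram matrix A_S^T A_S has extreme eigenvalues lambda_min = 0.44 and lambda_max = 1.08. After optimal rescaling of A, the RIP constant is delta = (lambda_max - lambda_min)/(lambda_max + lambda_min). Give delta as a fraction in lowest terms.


lambda_max - lambda_min = 1.08 - 0.44 = 0.64.
lambda_max + lambda_min = 1.08 + 0.44 = 1.52.
delta = 0.64/1.52 = 64/152 = 8/19.

8/19


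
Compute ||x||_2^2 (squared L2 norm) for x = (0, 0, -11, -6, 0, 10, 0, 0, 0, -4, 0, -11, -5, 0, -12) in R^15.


Non-zero entries: [(2, -11), (3, -6), (5, 10), (9, -4), (11, -11), (12, -5), (14, -12)]
Squares: [121, 36, 100, 16, 121, 25, 144]
||x||_2^2 = sum = 563.

563


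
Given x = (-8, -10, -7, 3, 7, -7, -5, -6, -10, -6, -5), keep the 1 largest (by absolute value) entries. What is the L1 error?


Sorted |x_i| descending: [10, 10, 8, 7, 7, 7, 6, 6, 5, 5, 3]
Keep top 1: [10]
Tail entries: [10, 8, 7, 7, 7, 6, 6, 5, 5, 3]
L1 error = sum of tail = 64.

64


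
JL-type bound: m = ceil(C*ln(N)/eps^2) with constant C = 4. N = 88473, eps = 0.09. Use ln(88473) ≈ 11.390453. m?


ln(88473) ≈ 11.390453.
eps^2 = 0.09^2 = 0.0081.
C*ln(N)/eps^2 ≈ 4*11.390453/0.0081 ≈ 5624.9151.
m = ceil(5624.9151) = 5625.

5625


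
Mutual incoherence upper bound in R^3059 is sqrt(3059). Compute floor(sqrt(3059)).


55^2 = 3025 <= 3059 < 3136 = 56^2, so 55 <= sqrt(3059) < 56.
floor(sqrt(3059)) = 55.

55


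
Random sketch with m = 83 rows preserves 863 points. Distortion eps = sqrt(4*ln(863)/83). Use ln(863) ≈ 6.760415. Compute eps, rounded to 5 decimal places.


ln(863) ≈ 6.760415.
4*ln(N)/m ≈ 4*6.760415/83 ≈ 0.32580313.
eps = sqrt(0.32580313) ≈ 0.5707917 ≈ 0.57079.

0.57079


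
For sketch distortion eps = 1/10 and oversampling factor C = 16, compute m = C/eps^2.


1/eps = 10.
(1/eps)^2 = 100.
m = 16*100 = 1600.

1600


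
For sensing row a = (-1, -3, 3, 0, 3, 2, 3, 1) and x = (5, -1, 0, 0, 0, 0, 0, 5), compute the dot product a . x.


Non-zero terms: ['-1*5', '-3*-1', '1*5']
Products: [-5, 3, 5]
y = sum = 3.

3


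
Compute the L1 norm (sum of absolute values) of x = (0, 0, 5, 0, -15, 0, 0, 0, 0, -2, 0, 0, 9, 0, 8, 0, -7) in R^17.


Non-zero entries: [(2, 5), (4, -15), (9, -2), (12, 9), (14, 8), (16, -7)]
Absolute values: [5, 15, 2, 9, 8, 7]
||x||_1 = sum = 46.

46


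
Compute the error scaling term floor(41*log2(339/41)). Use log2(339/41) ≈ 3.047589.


log2(n/k) = log2(339/41) ≈ 3.047589.
k*log2(n/k) ≈ 41*3.047589 = 124.951149.
floor(124.951149) = 124.

124


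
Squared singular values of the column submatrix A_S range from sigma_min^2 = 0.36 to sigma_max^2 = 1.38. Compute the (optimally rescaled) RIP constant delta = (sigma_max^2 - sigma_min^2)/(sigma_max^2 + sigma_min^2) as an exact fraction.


lambda_max - lambda_min = 1.38 - 0.36 = 1.02.
lambda_max + lambda_min = 1.38 + 0.36 = 1.74.
delta = 1.02/1.74 = 102/174 = 17/29.

17/29


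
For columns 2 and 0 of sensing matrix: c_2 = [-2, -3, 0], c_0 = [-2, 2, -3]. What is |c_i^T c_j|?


Inner product: -2*-2 + -3*2 + 0*-3
Products: [4, -6, 0]
Sum = -2.
|dot| = 2.

2


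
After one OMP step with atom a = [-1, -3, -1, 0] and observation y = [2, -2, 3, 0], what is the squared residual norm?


a^T a = 11.
a^T y = 1.
coeff = 1/11 = 1/11.
||r||^2 = 186/11.

186/11


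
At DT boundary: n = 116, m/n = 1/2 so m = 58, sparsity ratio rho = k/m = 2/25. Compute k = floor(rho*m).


m = 1/2*116 = 58.
rho = 2/25.
rho*m = 2/25*58 = 4.64.
k = floor(4.64) = 4.

4


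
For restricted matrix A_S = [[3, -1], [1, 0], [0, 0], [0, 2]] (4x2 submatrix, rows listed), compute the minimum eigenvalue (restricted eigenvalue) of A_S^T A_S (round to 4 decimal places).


A_S^T A_S = [[10, -3], [-3, 5]].
trace = 15.
det = 41.
disc = trace^2 - 4*det = 225 - 4*41 = 61.
sqrt(61) ≈ 7.810250.
lam_min = (15 - sqrt(61))/2 ≈ (15 - 7.810250)/2 = 3.594875 ≈ 3.5949.

3.5949


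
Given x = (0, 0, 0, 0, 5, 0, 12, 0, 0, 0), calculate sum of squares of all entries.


Non-zero entries: [(4, 5), (6, 12)]
Squares: [25, 144]
||x||_2^2 = sum = 169.

169


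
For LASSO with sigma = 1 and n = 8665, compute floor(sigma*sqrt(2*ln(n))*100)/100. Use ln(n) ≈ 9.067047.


ln(8665) ≈ 9.067047.
2*ln(n) ≈ 18.134094.
sqrt(2*ln(n)) ≈ sqrt(18.134094) ≈ 4.258414.
lambda ≈ 1*4.258414 = 4.258414.
floor(lambda*100)/100 = 4.25.

4.25


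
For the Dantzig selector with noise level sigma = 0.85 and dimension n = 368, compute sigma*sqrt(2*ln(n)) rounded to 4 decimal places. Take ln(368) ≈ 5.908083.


ln(368) ≈ 5.908083.
2*ln(n) ≈ 11.816166.
sqrt(2*ln(n)) ≈ sqrt(11.816166) ≈ 3.437465.
threshold ≈ 0.85*3.437465 = 2.92184525 ≈ 2.9218.

2.9218


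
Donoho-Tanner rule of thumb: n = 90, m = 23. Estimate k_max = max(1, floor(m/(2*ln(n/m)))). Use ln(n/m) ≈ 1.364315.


n/m = 90/23.
ln(n/m) ≈ 1.364315.
2*ln(n/m) ≈ 2.72863.
m/(2*ln(n/m)) ≈ 23/2.72863 ≈ 8.4291.
floor = 8.
k_max = max(1, 8) = 8.

8


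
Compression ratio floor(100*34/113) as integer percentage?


100*m/n = 100*34/113 ≈ 30.0885.
floor = 30.

30


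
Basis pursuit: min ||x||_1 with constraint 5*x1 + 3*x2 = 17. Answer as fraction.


Axis intercepts:
  x1 = 17/5, x2 = 0: L1 = 17/5
  x1 = 0, x2 = 17/3: L1 = 17/3
x* = (17/5, 0)
||x*||_1 = 17/5.

17/5


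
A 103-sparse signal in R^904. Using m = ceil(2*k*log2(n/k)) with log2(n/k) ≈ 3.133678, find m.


log2(n/k) = log2(904/103) ≈ 3.133678.
2*k*log2(n/k) ≈ 2*103*3.133678 = 645.537668.
m = ceil(645.537668) = 646.

646


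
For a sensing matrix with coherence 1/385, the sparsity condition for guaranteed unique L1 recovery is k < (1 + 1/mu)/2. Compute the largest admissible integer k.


1/mu = 385.
1 + 1/mu = 386.
(1 + 1/mu)/2 = 193 is an integer and the inequality is strict, so k_max = 193 - 1 = 192.

192


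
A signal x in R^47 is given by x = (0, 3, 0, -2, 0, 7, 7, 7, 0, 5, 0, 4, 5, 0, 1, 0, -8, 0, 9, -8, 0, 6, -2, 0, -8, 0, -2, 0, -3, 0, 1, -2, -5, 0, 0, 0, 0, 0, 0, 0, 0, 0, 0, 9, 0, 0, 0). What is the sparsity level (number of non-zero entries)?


Non-zero positions: [1, 3, 5, 6, 7, 9, 11, 12, 14, 16, 18, 19, 21, 22, 24, 26, 28, 30, 31, 32, 43].
Sparsity = 21.

21


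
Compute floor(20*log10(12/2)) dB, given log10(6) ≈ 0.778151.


||x||/||e|| = 12/2 = 6.
log10(6) ≈ 0.778151.
20*log10(||x||/||e||) ≈ 20*0.778151 = 15.56302.
floor(15.56302) = 15.

15


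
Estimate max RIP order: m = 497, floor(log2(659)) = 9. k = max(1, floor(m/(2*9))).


floor(log2(659)) = 9.
2*9 = 18.
m/(2*floor(log2(n))) = 497/18 ≈ 27.6111.
floor = 27.
k = max(1, 27) = 27.

27


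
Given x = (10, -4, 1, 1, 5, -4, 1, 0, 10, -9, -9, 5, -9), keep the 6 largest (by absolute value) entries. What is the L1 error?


Sorted |x_i| descending: [10, 10, 9, 9, 9, 5, 5, 4, 4, 1, 1, 1, 0]
Keep top 6: [10, 10, 9, 9, 9, 5]
Tail entries: [5, 4, 4, 1, 1, 1, 0]
L1 error = sum of tail = 16.

16


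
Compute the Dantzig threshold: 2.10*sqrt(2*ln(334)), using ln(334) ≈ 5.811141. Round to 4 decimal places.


ln(334) ≈ 5.811141.
2*ln(n) ≈ 11.622282.
sqrt(2*ln(n)) ≈ sqrt(11.622282) ≈ 3.409147.
threshold ≈ 2.10*3.409147 = 7.1592087 ≈ 7.1592.

7.1592


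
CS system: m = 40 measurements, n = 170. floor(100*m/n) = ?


100*m/n = 100*40/170 ≈ 23.5294.
floor = 23.

23


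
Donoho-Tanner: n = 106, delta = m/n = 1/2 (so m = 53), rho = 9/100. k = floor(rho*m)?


m = 1/2*106 = 53.
rho = 9/100.
rho*m = 9/100*53 = 4.77.
k = floor(4.77) = 4.

4


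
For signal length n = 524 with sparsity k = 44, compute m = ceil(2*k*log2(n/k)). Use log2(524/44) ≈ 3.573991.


log2(n/k) = log2(524/44) ≈ 3.573991.
2*k*log2(n/k) ≈ 2*44*3.573991 = 314.511208.
m = ceil(314.511208) = 315.

315


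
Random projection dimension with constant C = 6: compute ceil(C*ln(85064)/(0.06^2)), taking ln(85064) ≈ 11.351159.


ln(85064) ≈ 11.351159.
eps^2 = 0.06^2 = 0.0036.
C*ln(N)/eps^2 ≈ 6*11.351159/0.0036 ≈ 18918.5983.
m = ceil(18918.5983) = 18919.

18919


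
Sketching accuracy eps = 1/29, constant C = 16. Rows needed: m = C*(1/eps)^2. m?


1/eps = 29.
(1/eps)^2 = 841.
m = 16*841 = 13456.

13456


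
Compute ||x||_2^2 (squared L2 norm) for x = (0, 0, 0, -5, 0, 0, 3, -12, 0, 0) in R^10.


Non-zero entries: [(3, -5), (6, 3), (7, -12)]
Squares: [25, 9, 144]
||x||_2^2 = sum = 178.

178


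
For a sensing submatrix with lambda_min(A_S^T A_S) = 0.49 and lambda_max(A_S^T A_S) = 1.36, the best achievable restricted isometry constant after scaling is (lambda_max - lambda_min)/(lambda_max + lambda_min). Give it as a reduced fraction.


lambda_max - lambda_min = 1.36 - 0.49 = 0.87.
lambda_max + lambda_min = 1.36 + 0.49 = 1.85.
delta = 0.87/1.85 = 87/185.

87/185


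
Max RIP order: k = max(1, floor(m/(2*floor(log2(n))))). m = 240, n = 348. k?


floor(log2(348)) = 8.
2*8 = 16.
m/(2*floor(log2(n))) = 240/16 ≈ 15.0.
floor = 15.
k = max(1, 15) = 15.

15


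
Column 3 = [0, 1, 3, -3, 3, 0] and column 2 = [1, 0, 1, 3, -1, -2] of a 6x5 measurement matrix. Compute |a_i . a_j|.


Inner product: 0*1 + 1*0 + 3*1 + -3*3 + 3*-1 + 0*-2
Products: [0, 0, 3, -9, -3, 0]
Sum = -9.
|dot| = 9.

9


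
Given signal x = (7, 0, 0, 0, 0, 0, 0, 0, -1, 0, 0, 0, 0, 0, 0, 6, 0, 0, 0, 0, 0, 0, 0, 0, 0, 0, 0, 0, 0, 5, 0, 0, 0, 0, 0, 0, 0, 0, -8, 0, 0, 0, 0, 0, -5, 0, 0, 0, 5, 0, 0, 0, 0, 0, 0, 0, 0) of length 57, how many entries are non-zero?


Non-zero positions: [0, 8, 15, 29, 38, 44, 48].
Sparsity = 7.

7


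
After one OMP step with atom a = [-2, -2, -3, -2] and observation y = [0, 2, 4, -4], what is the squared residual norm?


a^T a = 21.
a^T y = -8.
coeff = -8/21 = -8/21.
||r||^2 = 692/21.

692/21


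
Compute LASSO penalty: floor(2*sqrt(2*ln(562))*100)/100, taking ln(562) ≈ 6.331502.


ln(562) ≈ 6.331502.
2*ln(n) ≈ 12.663004.
sqrt(2*ln(n)) ≈ sqrt(12.663004) ≈ 3.558511.
lambda ≈ 2*3.558511 = 7.117022.
floor(lambda*100)/100 = 7.11.

7.11


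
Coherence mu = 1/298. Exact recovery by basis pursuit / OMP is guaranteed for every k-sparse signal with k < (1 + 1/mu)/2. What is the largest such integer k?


1/mu = 298.
1 + 1/mu = 299.
(1 + 1/mu)/2 = 149.5 is not an integer, so k_max = floor(149.5) = 149.

149


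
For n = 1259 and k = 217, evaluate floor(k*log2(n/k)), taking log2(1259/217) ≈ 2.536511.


log2(n/k) = log2(1259/217) ≈ 2.536511.
k*log2(n/k) ≈ 217*2.536511 = 550.422887.
floor(550.422887) = 550.

550


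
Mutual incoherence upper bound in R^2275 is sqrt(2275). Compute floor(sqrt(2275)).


47^2 = 2209 <= 2275 < 2304 = 48^2, so 47 <= sqrt(2275) < 48.
floor(sqrt(2275)) = 47.

47


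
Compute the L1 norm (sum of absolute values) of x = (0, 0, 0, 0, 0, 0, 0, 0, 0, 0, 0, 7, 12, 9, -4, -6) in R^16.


Non-zero entries: [(11, 7), (12, 12), (13, 9), (14, -4), (15, -6)]
Absolute values: [7, 12, 9, 4, 6]
||x||_1 = sum = 38.

38


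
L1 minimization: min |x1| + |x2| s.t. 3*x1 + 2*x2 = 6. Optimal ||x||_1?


Axis intercepts:
  x1 = 2, x2 = 0: L1 = 2
  x1 = 0, x2 = 3: L1 = 3
x* = (2, 0)
||x*||_1 = 2.

2


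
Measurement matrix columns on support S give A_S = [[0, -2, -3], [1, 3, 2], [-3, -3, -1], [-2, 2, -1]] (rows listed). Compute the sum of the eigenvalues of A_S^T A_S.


Sum of eigenvalues of A_S^T A_S = trace(A_S^T A_S) = sum of squared column norms of A_S.
A_S^T A_S diagonal: [14, 26, 15].
trace = 14 + 26 + 15 = 55.

55


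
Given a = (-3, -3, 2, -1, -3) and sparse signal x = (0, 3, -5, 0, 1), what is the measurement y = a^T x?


Non-zero terms: ['-3*3', '2*-5', '-3*1']
Products: [-9, -10, -3]
y = sum = -22.

-22


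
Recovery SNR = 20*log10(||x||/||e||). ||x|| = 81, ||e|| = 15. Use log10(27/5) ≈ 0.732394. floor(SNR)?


||x||/||e|| = 81/15 = 27/5.
log10(27/5) ≈ 0.732394.
20*log10(||x||/||e||) ≈ 20*0.732394 = 14.64788.
floor(14.64788) = 14.

14


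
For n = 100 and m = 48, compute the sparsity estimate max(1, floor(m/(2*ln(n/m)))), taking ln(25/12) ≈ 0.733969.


n/m = 100/48 = 25/12.
ln(n/m) ≈ 0.733969.
2*ln(n/m) ≈ 1.467938.
m/(2*ln(n/m)) ≈ 48/1.467938 ≈ 32.6989.
floor = 32.
k_max = max(1, 32) = 32.

32


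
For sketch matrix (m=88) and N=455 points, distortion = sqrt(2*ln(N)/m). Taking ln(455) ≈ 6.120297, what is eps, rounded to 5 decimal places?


ln(455) ≈ 6.120297.
2*ln(N)/m ≈ 2*6.120297/88 ≈ 0.13909766.
eps = sqrt(0.13909766) ≈ 0.372958 ≈ 0.37296.

0.37296


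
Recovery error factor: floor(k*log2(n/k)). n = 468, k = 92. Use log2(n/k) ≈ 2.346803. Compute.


log2(n/k) = log2(468/92) ≈ 2.346803.
k*log2(n/k) ≈ 92*2.346803 = 215.905876.
floor(215.905876) = 215.

215


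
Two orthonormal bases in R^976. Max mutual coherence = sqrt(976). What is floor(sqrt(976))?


31^2 = 961 <= 976 < 1024 = 32^2, so 31 <= sqrt(976) < 32.
floor(sqrt(976)) = 31.

31


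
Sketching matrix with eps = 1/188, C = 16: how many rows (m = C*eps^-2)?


1/eps = 188.
(1/eps)^2 = 35344.
m = 16*35344 = 565504.

565504


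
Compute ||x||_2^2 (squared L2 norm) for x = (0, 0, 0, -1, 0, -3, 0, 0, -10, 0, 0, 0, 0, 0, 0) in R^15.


Non-zero entries: [(3, -1), (5, -3), (8, -10)]
Squares: [1, 9, 100]
||x||_2^2 = sum = 110.

110


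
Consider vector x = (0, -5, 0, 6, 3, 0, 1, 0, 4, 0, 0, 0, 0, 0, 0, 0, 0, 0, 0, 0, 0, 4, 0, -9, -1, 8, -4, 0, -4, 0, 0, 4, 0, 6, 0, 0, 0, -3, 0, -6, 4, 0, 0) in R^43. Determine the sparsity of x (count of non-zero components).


Non-zero positions: [1, 3, 4, 6, 8, 21, 23, 24, 25, 26, 28, 31, 33, 37, 39, 40].
Sparsity = 16.

16


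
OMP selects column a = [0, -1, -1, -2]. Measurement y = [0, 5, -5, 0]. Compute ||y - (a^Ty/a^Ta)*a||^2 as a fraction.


a^T a = 6.
a^T y = 0.
coeff = 0/6 = 0.
||r||^2 = 50.

50


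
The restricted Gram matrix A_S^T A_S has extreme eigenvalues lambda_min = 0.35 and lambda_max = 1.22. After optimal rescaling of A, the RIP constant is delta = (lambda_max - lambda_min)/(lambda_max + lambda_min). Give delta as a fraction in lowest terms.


lambda_max - lambda_min = 1.22 - 0.35 = 0.87.
lambda_max + lambda_min = 1.22 + 0.35 = 1.57.
delta = 0.87/1.57 = 87/157.

87/157


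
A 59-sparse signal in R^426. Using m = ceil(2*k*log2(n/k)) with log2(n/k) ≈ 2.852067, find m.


log2(n/k) = log2(426/59) ≈ 2.852067.
2*k*log2(n/k) ≈ 2*59*2.852067 = 336.543906.
m = ceil(336.543906) = 337.

337


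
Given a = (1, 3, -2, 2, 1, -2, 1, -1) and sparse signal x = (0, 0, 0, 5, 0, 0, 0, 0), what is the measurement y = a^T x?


Non-zero terms: ['2*5']
Products: [10]
y = sum = 10.

10


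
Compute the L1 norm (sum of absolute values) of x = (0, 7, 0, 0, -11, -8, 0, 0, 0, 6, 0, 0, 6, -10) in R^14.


Non-zero entries: [(1, 7), (4, -11), (5, -8), (9, 6), (12, 6), (13, -10)]
Absolute values: [7, 11, 8, 6, 6, 10]
||x||_1 = sum = 48.

48


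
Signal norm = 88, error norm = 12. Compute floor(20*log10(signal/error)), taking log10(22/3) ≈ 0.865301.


||x||/||e|| = 88/12 = 22/3.
log10(22/3) ≈ 0.865301.
20*log10(||x||/||e||) ≈ 20*0.865301 = 17.30602.
floor(17.30602) = 17.

17


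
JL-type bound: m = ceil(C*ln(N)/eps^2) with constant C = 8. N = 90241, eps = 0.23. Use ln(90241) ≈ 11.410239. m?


ln(90241) ≈ 11.410239.
eps^2 = 0.23^2 = 0.0529.
C*ln(N)/eps^2 ≈ 8*11.410239/0.0529 ≈ 1725.556.
m = ceil(1725.556) = 1726.

1726


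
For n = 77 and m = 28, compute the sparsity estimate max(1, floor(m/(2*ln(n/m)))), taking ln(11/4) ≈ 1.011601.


n/m = 77/28 = 11/4.
ln(n/m) ≈ 1.011601.
2*ln(n/m) ≈ 2.023202.
m/(2*ln(n/m)) ≈ 28/2.023202 ≈ 13.8394.
floor = 13.
k_max = max(1, 13) = 13.

13


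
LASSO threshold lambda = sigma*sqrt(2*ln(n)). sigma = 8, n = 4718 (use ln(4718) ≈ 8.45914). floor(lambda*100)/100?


ln(4718) ≈ 8.45914.
2*ln(n) ≈ 16.91828.
sqrt(2*ln(n)) ≈ sqrt(16.91828) ≈ 4.113184.
lambda ≈ 8*4.113184 = 32.905472.
floor(lambda*100)/100 = 32.90.

32.90


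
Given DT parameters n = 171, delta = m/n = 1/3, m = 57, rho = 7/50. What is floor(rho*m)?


m = 1/3*171 = 57.
rho = 7/50.
rho*m = 7/50*57 = 7.98.
k = floor(7.98) = 7.

7


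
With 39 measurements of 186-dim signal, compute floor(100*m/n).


100*m/n = 100*39/186 ≈ 20.9677.
floor = 20.

20


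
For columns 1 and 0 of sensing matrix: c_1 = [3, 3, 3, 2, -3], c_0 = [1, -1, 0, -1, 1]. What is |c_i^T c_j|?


Inner product: 3*1 + 3*-1 + 3*0 + 2*-1 + -3*1
Products: [3, -3, 0, -2, -3]
Sum = -5.
|dot| = 5.

5


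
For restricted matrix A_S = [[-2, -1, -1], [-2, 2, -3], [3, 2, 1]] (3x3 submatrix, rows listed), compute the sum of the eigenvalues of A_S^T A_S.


Sum of eigenvalues of A_S^T A_S = trace(A_S^T A_S) = sum of squared column norms of A_S.
A_S^T A_S diagonal: [17, 9, 11].
trace = 17 + 9 + 11 = 37.

37


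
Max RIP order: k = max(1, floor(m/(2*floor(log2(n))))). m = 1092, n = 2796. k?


floor(log2(2796)) = 11.
2*11 = 22.
m/(2*floor(log2(n))) = 1092/22 ≈ 49.6364.
floor = 49.
k = max(1, 49) = 49.

49


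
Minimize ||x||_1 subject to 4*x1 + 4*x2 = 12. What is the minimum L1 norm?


Axis intercepts:
  x1 = 3, x2 = 0: L1 = 3
  x1 = 0, x2 = 3: L1 = 3
x* = (3, 0)
||x*||_1 = 3.

3


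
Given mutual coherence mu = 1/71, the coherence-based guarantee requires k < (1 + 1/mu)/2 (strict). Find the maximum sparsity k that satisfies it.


1/mu = 71.
1 + 1/mu = 72.
(1 + 1/mu)/2 = 36 is an integer and the inequality is strict, so k_max = 36 - 1 = 35.

35


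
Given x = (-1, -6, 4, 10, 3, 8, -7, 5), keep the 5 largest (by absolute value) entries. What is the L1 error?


Sorted |x_i| descending: [10, 8, 7, 6, 5, 4, 3, 1]
Keep top 5: [10, 8, 7, 6, 5]
Tail entries: [4, 3, 1]
L1 error = sum of tail = 8.

8


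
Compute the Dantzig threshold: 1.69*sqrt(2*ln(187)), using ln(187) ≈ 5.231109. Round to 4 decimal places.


ln(187) ≈ 5.231109.
2*ln(n) ≈ 10.462218.
sqrt(2*ln(n)) ≈ sqrt(10.462218) ≈ 3.234535.
threshold ≈ 1.69*3.234535 = 5.46636415 ≈ 5.4664.

5.4664


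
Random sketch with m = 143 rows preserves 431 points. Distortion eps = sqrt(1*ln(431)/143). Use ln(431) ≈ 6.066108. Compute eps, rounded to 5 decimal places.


ln(431) ≈ 6.066108.
1*ln(N)/m ≈ 1*6.066108/143 ≈ 0.04242034.
eps = sqrt(0.04242034) ≈ 0.205962 ≈ 0.20596.

0.20596


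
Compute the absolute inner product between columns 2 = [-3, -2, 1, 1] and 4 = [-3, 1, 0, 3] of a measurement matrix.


Inner product: -3*-3 + -2*1 + 1*0 + 1*3
Products: [9, -2, 0, 3]
Sum = 10.
|dot| = 10.

10


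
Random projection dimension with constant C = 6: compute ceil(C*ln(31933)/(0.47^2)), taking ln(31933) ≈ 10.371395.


ln(31933) ≈ 10.371395.
eps^2 = 0.47^2 = 0.2209.
C*ln(N)/eps^2 ≈ 6*10.371395/0.2209 ≈ 281.7038.
m = ceil(281.7038) = 282.

282


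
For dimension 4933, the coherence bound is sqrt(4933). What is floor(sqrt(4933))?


70^2 = 4900 <= 4933 < 5041 = 71^2, so 70 <= sqrt(4933) < 71.
floor(sqrt(4933)) = 70.

70


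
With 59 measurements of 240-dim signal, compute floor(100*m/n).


100*m/n = 100*59/240 ≈ 24.5833.
floor = 24.

24


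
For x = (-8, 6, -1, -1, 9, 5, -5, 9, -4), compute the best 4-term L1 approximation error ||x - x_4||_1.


Sorted |x_i| descending: [9, 9, 8, 6, 5, 5, 4, 1, 1]
Keep top 4: [9, 9, 8, 6]
Tail entries: [5, 5, 4, 1, 1]
L1 error = sum of tail = 16.

16


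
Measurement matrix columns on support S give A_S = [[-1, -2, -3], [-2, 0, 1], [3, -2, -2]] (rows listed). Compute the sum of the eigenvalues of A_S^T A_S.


Sum of eigenvalues of A_S^T A_S = trace(A_S^T A_S) = sum of squared column norms of A_S.
A_S^T A_S diagonal: [14, 8, 14].
trace = 14 + 8 + 14 = 36.

36


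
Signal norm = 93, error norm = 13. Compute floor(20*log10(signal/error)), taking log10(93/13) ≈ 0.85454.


||x||/||e|| = 93/13.
log10(93/13) ≈ 0.85454.
20*log10(||x||/||e||) ≈ 20*0.85454 = 17.0908.
floor(17.0908) = 17.

17


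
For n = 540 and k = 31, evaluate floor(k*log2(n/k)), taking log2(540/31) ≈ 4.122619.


log2(n/k) = log2(540/31) ≈ 4.122619.
k*log2(n/k) ≈ 31*4.122619 = 127.801189.
floor(127.801189) = 127.

127


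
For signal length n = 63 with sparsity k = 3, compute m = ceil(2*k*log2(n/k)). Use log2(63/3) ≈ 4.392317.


log2(n/k) = log2(63/3) ≈ 4.392317.
2*k*log2(n/k) ≈ 2*3*4.392317 = 26.353902.
m = ceil(26.353902) = 27.

27


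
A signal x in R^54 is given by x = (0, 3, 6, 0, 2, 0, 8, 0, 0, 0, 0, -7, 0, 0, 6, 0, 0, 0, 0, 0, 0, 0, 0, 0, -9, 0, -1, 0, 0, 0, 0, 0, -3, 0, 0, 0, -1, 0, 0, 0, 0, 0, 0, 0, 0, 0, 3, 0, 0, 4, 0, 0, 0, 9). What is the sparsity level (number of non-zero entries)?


Non-zero positions: [1, 2, 4, 6, 11, 14, 24, 26, 32, 36, 46, 49, 53].
Sparsity = 13.

13


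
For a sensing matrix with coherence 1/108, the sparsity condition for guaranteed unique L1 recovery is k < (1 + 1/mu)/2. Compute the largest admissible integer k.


1/mu = 108.
1 + 1/mu = 109.
(1 + 1/mu)/2 = 54.5 is not an integer, so k_max = floor(54.5) = 54.

54


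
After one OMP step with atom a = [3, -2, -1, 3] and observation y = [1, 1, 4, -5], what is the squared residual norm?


a^T a = 23.
a^T y = -18.
coeff = -18/23 = -18/23.
||r||^2 = 665/23.

665/23


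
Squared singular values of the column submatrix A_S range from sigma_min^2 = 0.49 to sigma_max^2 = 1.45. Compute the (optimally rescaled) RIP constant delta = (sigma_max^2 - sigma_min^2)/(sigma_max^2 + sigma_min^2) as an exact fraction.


lambda_max - lambda_min = 1.45 - 0.49 = 0.96.
lambda_max + lambda_min = 1.45 + 0.49 = 1.94.
delta = 0.96/1.94 = 96/194 = 48/97.

48/97


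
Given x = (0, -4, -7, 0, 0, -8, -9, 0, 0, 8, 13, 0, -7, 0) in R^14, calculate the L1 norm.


Non-zero entries: [(1, -4), (2, -7), (5, -8), (6, -9), (9, 8), (10, 13), (12, -7)]
Absolute values: [4, 7, 8, 9, 8, 13, 7]
||x||_1 = sum = 56.

56


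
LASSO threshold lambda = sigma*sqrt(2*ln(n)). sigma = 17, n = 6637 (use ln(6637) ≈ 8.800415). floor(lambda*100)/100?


ln(6637) ≈ 8.800415.
2*ln(n) ≈ 17.60083.
sqrt(2*ln(n)) ≈ sqrt(17.60083) ≈ 4.195334.
lambda ≈ 17*4.195334 = 71.320678.
floor(lambda*100)/100 = 71.32.

71.32


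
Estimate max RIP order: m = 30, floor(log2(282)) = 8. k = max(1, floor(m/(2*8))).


floor(log2(282)) = 8.
2*8 = 16.
m/(2*floor(log2(n))) = 30/16 ≈ 1.875.
floor = 1.
k = max(1, 1) = 1.

1


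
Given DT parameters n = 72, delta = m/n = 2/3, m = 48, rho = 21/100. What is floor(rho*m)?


m = 2/3*72 = 48.
rho = 21/100.
rho*m = 21/100*48 = 10.08.
k = floor(10.08) = 10.

10


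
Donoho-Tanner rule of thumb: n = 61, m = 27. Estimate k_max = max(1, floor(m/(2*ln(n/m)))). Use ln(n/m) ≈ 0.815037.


n/m = 61/27.
ln(n/m) ≈ 0.815037.
2*ln(n/m) ≈ 1.630074.
m/(2*ln(n/m)) ≈ 27/1.630074 ≈ 16.5637.
floor = 16.
k_max = max(1, 16) = 16.

16


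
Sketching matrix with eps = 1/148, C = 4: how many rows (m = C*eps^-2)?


1/eps = 148.
(1/eps)^2 = 21904.
m = 4*21904 = 87616.

87616


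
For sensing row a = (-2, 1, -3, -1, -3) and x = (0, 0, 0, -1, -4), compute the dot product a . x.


Non-zero terms: ['-1*-1', '-3*-4']
Products: [1, 12]
y = sum = 13.

13


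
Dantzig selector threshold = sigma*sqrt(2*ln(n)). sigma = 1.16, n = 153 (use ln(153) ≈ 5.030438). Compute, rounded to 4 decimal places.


ln(153) ≈ 5.030438.
2*ln(n) ≈ 10.060876.
sqrt(2*ln(n)) ≈ sqrt(10.060876) ≈ 3.171888.
threshold ≈ 1.16*3.171888 = 3.67939008 ≈ 3.6794.

3.6794


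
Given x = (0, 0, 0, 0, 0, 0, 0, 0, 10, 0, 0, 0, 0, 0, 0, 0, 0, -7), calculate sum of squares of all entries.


Non-zero entries: [(8, 10), (17, -7)]
Squares: [100, 49]
||x||_2^2 = sum = 149.

149


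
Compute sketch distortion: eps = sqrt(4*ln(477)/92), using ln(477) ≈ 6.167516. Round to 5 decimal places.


ln(477) ≈ 6.167516.
4*ln(N)/m ≈ 4*6.167516/92 ≈ 0.26815287.
eps = sqrt(0.26815287) ≈ 0.5178348 ≈ 0.51783.

0.51783


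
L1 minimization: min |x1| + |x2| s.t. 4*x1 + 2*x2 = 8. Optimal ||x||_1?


Axis intercepts:
  x1 = 2, x2 = 0: L1 = 2
  x1 = 0, x2 = 4: L1 = 4
x* = (2, 0)
||x*||_1 = 2.

2


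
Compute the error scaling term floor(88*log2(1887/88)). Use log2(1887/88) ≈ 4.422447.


log2(n/k) = log2(1887/88) ≈ 4.422447.
k*log2(n/k) ≈ 88*4.422447 = 389.175336.
floor(389.175336) = 389.

389


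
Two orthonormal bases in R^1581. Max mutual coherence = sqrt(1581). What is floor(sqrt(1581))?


39^2 = 1521 <= 1581 < 1600 = 40^2, so 39 <= sqrt(1581) < 40.
floor(sqrt(1581)) = 39.

39


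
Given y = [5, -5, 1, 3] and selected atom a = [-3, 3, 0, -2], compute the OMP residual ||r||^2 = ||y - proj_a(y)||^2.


a^T a = 22.
a^T y = -36.
coeff = -36/22 = -18/11.
||r||^2 = 12/11.

12/11


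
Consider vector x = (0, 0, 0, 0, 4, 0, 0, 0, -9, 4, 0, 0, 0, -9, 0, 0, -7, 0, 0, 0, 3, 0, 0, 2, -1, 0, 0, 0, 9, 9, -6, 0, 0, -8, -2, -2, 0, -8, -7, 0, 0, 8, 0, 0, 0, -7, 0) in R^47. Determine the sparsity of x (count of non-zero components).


Non-zero positions: [4, 8, 9, 13, 16, 20, 23, 24, 28, 29, 30, 33, 34, 35, 37, 38, 41, 45].
Sparsity = 18.

18


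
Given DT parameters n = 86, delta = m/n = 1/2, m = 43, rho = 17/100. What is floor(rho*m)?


m = 1/2*86 = 43.
rho = 17/100.
rho*m = 17/100*43 = 7.31.
k = floor(7.31) = 7.

7


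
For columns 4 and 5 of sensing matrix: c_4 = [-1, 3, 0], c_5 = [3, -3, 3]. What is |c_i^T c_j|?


Inner product: -1*3 + 3*-3 + 0*3
Products: [-3, -9, 0]
Sum = -12.
|dot| = 12.

12


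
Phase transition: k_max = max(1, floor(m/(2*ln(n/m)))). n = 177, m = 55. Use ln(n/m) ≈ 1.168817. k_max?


n/m = 177/55.
ln(n/m) ≈ 1.168817.
2*ln(n/m) ≈ 2.337634.
m/(2*ln(n/m)) ≈ 55/2.337634 ≈ 23.5281.
floor = 23.
k_max = max(1, 23) = 23.

23


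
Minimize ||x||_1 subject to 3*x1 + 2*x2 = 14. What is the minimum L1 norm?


Axis intercepts:
  x1 = 14/3, x2 = 0: L1 = 14/3
  x1 = 0, x2 = 7: L1 = 7
x* = (14/3, 0)
||x*||_1 = 14/3.

14/3


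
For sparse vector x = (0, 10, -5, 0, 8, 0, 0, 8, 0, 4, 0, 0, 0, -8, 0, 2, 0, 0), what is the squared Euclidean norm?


Non-zero entries: [(1, 10), (2, -5), (4, 8), (7, 8), (9, 4), (13, -8), (15, 2)]
Squares: [100, 25, 64, 64, 16, 64, 4]
||x||_2^2 = sum = 337.

337


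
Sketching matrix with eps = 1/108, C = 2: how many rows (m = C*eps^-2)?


1/eps = 108.
(1/eps)^2 = 11664.
m = 2*11664 = 23328.

23328


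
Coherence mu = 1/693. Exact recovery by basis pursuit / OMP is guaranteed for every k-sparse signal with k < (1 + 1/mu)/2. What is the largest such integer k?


1/mu = 693.
1 + 1/mu = 694.
(1 + 1/mu)/2 = 347 is an integer and the inequality is strict, so k_max = 347 - 1 = 346.

346


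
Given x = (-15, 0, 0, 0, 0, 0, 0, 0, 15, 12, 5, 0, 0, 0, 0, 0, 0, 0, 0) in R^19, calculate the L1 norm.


Non-zero entries: [(0, -15), (8, 15), (9, 12), (10, 5)]
Absolute values: [15, 15, 12, 5]
||x||_1 = sum = 47.

47


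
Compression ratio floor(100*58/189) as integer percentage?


100*m/n = 100*58/189 ≈ 30.6878.
floor = 30.

30


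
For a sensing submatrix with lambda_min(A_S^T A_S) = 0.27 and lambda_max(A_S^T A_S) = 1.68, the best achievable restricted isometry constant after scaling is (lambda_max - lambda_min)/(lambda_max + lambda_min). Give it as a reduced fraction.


lambda_max - lambda_min = 1.68 - 0.27 = 1.41.
lambda_max + lambda_min = 1.68 + 0.27 = 1.95.
delta = 1.41/1.95 = 141/195 = 47/65.

47/65
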